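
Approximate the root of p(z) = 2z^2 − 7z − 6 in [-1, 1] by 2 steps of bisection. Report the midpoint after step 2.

-0.5

p(0) = -6 < 0, so the root lies in [-1, 0]
p(-0.5) = -2 < 0, so the root lies in [-1, -0.5]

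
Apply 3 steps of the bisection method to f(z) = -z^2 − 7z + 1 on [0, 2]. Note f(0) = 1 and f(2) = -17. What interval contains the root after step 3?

[0, 0.25]

z = 1 gives f = -7, negative; keep [0, 1]
z = 0.5 gives f = -2.75, negative; keep [0, 0.5]
z = 0.25 gives f = -0.8125, negative; keep [0, 0.25]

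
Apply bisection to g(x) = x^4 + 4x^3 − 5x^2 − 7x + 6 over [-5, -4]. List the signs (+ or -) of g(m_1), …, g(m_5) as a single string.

-+--+

g(-4.5) = -18.1875 < 0, so the root lies in [-5, -4.5]
g(-4.75) = 6.816406 > 0, so the root lies in [-4.75, -4.5]
g(-4.625) = -6.74585 < 0, so the root lies in [-4.75, -4.625]
g(-4.6875) = -0.2405 < 0, so the root lies in [-4.75, -4.6875]
g(-4.71875) = 3.2177 > 0, so the root lies in [-4.71875, -4.6875]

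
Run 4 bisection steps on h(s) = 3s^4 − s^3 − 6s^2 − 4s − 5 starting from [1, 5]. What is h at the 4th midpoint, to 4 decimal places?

h(3) = 145 > 0, so the root lies in [1, 3]
h(2) = 3 > 0, so the root lies in [1, 2]
h(1.5) = -12.6875 < 0, so the root lies in [1.5, 2]
h(1.75) = -7.5977 < 0, so the root lies in [1.75, 2]

-7.5977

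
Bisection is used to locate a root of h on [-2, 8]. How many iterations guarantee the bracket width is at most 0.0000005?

25

Width after n steps is 10/2^n. Need 2^n ≥ 10/0.0000005 = 20000000.
2^24 = 16777216 < 20000000 ≤ 2^25 = 33554432, so n = 25.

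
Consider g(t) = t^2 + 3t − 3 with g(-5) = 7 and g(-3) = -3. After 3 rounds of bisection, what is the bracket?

[-4, -3.75]

m = -4, g(m) = 1 (+); new bracket [-4, -3]
m = -3.5, g(m) = -1.25 (−); new bracket [-4, -3.5]
m = -3.75, g(m) = -0.1875 (−); new bracket [-4, -3.75]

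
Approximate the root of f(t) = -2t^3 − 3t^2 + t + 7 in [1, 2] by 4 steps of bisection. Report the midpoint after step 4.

midpoint 1.5: f = -5 < 0 → [1, 1.5]
midpoint 1.25: f = -0.34375 < 0 → [1, 1.25]
midpoint 1.125: f = 1.480469 > 0 → [1.125, 1.25]
midpoint 1.1875: f = 0.6079 > 0 → [1.1875, 1.25]

1.1875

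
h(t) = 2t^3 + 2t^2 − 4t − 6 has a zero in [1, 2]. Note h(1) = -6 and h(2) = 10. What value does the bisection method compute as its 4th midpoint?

1.5625

midpoint 1.5: h = -0.75 < 0 → [1.5, 2]
midpoint 1.75: h = 3.84375 > 0 → [1.5, 1.75]
midpoint 1.625: h = 1.363281 > 0 → [1.5, 1.625]
midpoint 1.5625: h = 0.2622 > 0 → [1.5, 1.5625]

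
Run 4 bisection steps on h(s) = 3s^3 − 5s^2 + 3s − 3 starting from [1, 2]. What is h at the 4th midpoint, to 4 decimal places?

-0.1082

s = 1.5 gives h = 0.375, positive; keep [1, 1.5]
s = 1.25 gives h = -1.203125, negative; keep [1.25, 1.5]
s = 1.375 gives h = -0.529297, negative; keep [1.375, 1.5]
s = 1.4375 gives h = -0.1082, negative; keep [1.4375, 1.5]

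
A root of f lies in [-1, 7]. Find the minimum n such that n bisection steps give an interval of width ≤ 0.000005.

Width after n steps is 8/2^n. Need 2^n ≥ 8/0.000005 = 1600000.
2^20 = 1048576 < 1600000 ≤ 2^21 = 2097152, so n = 21.

21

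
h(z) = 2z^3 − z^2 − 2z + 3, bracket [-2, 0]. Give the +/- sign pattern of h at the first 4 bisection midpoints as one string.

m = -1, h(m) = 2 (+); new bracket [-2, -1]
m = -1.5, h(m) = -3 (−); new bracket [-1.5, -1]
m = -1.25, h(m) = 0.03125 (+); new bracket [-1.5, -1.25]
m = -1.375, h(m) = -1.3398 (−); new bracket [-1.375, -1.25]

+-+-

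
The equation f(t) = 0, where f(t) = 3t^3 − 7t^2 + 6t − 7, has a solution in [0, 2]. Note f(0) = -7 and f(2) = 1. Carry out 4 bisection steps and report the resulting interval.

m = 1, f(m) = -5 (−); new bracket [1, 2]
m = 1.5, f(m) = -3.625 (−); new bracket [1.5, 2]
m = 1.75, f(m) = -1.859375 (−); new bracket [1.75, 2]
m = 1.875, f(m) = -0.584 (−); new bracket [1.875, 2]

[1.875, 2]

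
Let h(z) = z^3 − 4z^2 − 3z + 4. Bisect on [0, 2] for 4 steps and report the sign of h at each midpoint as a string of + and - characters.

h(1) = -2 < 0, so the root lies in [0, 1]
h(0.5) = 1.625 > 0, so the root lies in [0.5, 1]
h(0.75) = -0.078125 < 0, so the root lies in [0.5, 0.75]
h(0.625) = 0.8066 > 0, so the root lies in [0.625, 0.75]

-+-+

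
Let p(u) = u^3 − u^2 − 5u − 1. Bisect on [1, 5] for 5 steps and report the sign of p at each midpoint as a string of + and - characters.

+---+

midpoint 3: p = 2 > 0 → [1, 3]
midpoint 2: p = -7 < 0 → [2, 3]
midpoint 2.5: p = -4.125 < 0 → [2.5, 3]
midpoint 2.75: p = -1.5156 < 0 → [2.75, 3]
midpoint 2.875: p = 0.123 > 0 → [2.75, 2.875]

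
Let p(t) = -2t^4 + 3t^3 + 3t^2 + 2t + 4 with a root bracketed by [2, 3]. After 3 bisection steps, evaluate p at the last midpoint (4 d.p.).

2.2280

midpoint 2.5: p = -3.5 < 0 → [2, 2.5]
midpoint 2.25: p = 6.601562 > 0 → [2.25, 2.5]
midpoint 2.375: p = 2.228027 > 0 → [2.375, 2.5]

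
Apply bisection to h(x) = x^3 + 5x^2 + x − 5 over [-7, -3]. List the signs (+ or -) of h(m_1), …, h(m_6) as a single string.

-++---

x = -5 gives h = -10, negative; keep [-5, -3]
x = -4 gives h = 7, positive; keep [-5, -4]
x = -4.5 gives h = 0.625, positive; keep [-5, -4.5]
x = -4.75 gives h = -4.1094, negative; keep [-4.75, -4.5]
x = -4.625 gives h = -1.6035, negative; keep [-4.625, -4.5]
x = -4.5625 gives h = -0.4553, negative; keep [-4.5625, -4.5]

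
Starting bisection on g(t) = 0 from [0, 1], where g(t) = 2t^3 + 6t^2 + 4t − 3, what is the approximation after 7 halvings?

0.4296875

g(0.5) = 0.75 > 0, so the root lies in [0, 0.5]
g(0.25) = -1.59375 < 0, so the root lies in [0.25, 0.5]
g(0.375) = -0.550781 < 0, so the root lies in [0.375, 0.5]
g(0.4375) = 0.0659 > 0, so the root lies in [0.375, 0.4375]
g(0.40625) = -0.2507 < 0, so the root lies in [0.40625, 0.4375]
g(0.421875) = -0.0945 < 0, so the root lies in [0.421875, 0.4375]
g(0.4296875) = -0.0148 < 0, so the root lies in [0.4296875, 0.4375]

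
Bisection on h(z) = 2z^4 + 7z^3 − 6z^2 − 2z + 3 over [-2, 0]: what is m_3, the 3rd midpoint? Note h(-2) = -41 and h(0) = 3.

-0.75

h(-1) = -6 < 0, so the root lies in [-1, 0]
h(-0.5) = 1.75 > 0, so the root lies in [-1, -0.5]
h(-0.75) = -1.195312 < 0, so the root lies in [-0.75, -0.5]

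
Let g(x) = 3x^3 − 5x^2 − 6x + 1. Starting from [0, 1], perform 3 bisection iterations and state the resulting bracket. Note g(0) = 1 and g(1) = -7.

[0.125, 0.25]

m = 0.5, g(m) = -2.875 (−); new bracket [0, 0.5]
m = 0.25, g(m) = -0.765625 (−); new bracket [0, 0.25]
m = 0.125, g(m) = 0.177734 (+); new bracket [0.125, 0.25]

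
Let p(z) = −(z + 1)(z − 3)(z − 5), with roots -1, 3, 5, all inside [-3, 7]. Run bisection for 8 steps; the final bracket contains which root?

-1

m = 2, p(m) = -9 (−); new bracket [-3, 2]
m = -0.5, p(m) = -9.625 (−); new bracket [-3, -0.5]
m = -1.75, p(m) = 24.046875 (+); new bracket [-1.75, -0.5]
m = -1.125, p(m) = 3.1582 (+); new bracket [-1.125, -0.5]
m = -0.8125, p(m) = -4.155 (−); new bracket [-1.125, -0.8125]
m = -0.96875, p(m) = -0.7403 (−); new bracket [-1.125, -0.96875]
m = -1.046875, p(m) = 1.1471 (+); new bracket [-1.046875, -0.96875]
m = -1.0078125, p(m) = 0.1881 (+); new bracket [-1.0078125, -0.96875]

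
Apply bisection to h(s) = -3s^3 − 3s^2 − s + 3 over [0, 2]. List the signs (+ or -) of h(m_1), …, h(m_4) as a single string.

m = 1, h(m) = -4 (−); new bracket [0, 1]
m = 0.5, h(m) = 1.375 (+); new bracket [0.5, 1]
m = 0.75, h(m) = -0.703125 (−); new bracket [0.5, 0.75]
m = 0.625, h(m) = 0.4707 (+); new bracket [0.625, 0.75]

-+-+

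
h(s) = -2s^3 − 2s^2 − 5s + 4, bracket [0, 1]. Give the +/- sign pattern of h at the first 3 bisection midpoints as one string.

+--

m = 0.5, h(m) = 0.75 (+); new bracket [0.5, 1]
m = 0.75, h(m) = -1.71875 (−); new bracket [0.5, 0.75]
m = 0.625, h(m) = -0.394531 (−); new bracket [0.5, 0.625]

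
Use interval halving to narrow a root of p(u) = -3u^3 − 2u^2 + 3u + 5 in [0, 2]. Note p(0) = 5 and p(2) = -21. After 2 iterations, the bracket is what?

[1, 1.5]

u = 1 gives p = 3, positive; keep [1, 2]
u = 1.5 gives p = -5.125, negative; keep [1, 1.5]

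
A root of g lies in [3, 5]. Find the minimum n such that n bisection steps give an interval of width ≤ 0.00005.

Width after n steps is 2/2^n. Need 2^n ≥ 2/0.00005 = 40000.
2^15 = 32768 < 40000 ≤ 2^16 = 65536, so n = 16.

16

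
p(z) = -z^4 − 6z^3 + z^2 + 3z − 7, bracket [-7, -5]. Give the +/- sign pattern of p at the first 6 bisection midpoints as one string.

+----+

z = -6 gives p = 11, positive; keep [-7, -6]
z = -6.5 gives p = -121.5625, negative; keep [-6.5, -6]
z = -6.25 gives p = -47.722656, negative; keep [-6.25, -6]
z = -6.125 gives p = -16.5823, negative; keep [-6.125, -6]
z = -6.0625 gives p = -2.3599, negative; keep [-6.0625, -6]
z = -6.03125 gives p = 4.4262, positive; keep [-6.0625, -6.03125]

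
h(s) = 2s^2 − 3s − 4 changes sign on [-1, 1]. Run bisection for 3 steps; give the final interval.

m = 0, h(m) = -4 (−); new bracket [-1, 0]
m = -0.5, h(m) = -2 (−); new bracket [-1, -0.5]
m = -0.75, h(m) = -0.625 (−); new bracket [-1, -0.75]

[-1, -0.75]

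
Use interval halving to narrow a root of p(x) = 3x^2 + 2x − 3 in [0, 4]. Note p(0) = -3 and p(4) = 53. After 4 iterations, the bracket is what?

[0.5, 0.75]

m = 2, p(m) = 13 (+); new bracket [0, 2]
m = 1, p(m) = 2 (+); new bracket [0, 1]
m = 0.5, p(m) = -1.25 (−); new bracket [0.5, 1]
m = 0.75, p(m) = 0.1875 (+); new bracket [0.5, 0.75]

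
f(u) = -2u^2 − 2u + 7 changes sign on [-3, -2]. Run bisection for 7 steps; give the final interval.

m = -2.5, f(m) = -0.5 (−); new bracket [-2.5, -2]
m = -2.25, f(m) = 1.375 (+); new bracket [-2.5, -2.25]
m = -2.375, f(m) = 0.46875 (+); new bracket [-2.5, -2.375]
m = -2.4375, f(m) = -0.0078 (−); new bracket [-2.4375, -2.375]
m = -2.40625, f(m) = 0.2324 (+); new bracket [-2.4375, -2.40625]
m = -2.421875, f(m) = 0.1128 (+); new bracket [-2.4375, -2.421875]
m = -2.4296875, f(m) = 0.0526 (+); new bracket [-2.4375, -2.4296875]

[-2.4375, -2.4296875]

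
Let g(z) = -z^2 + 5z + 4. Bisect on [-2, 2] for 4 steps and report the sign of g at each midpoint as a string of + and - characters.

+-+-

g(0) = 4 > 0, so the root lies in [-2, 0]
g(-1) = -2 < 0, so the root lies in [-1, 0]
g(-0.5) = 1.25 > 0, so the root lies in [-1, -0.5]
g(-0.75) = -0.3125 < 0, so the root lies in [-0.75, -0.5]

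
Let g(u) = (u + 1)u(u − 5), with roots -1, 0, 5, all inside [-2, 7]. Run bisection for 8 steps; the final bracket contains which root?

m = 2.5, g(m) = -21.875 (−); new bracket [2.5, 7]
m = 4.75, g(m) = -6.828125 (−); new bracket [4.75, 7]
m = 5.875, g(m) = 35.341797 (+); new bracket [4.75, 5.875]
m = 5.3125, g(m) = 10.4797 (+); new bracket [4.75, 5.3125]
m = 5.03125, g(m) = 0.9483 (+); new bracket [4.75, 5.03125]
m = 4.890625, g(m) = -3.151 (−); new bracket [4.890625, 5.03125]
m = 4.9609375, g(m) = -1.1551 (−); new bracket [4.9609375, 5.03125]
m = 4.99609375, g(m) = -0.117 (−); new bracket [4.99609375, 5.03125]

5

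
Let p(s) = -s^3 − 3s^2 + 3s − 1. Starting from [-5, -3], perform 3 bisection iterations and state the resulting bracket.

[-4, -3.75]

midpoint -4: p = 3 > 0 → [-4, -3]
midpoint -3.5: p = -5.375 < 0 → [-4, -3.5]
midpoint -3.75: p = -1.703125 < 0 → [-4, -3.75]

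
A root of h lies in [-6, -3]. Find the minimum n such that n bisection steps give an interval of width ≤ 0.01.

9

Width after n steps is 3/2^n. Need 2^n ≥ 3/0.01 = 300.
2^8 = 256 < 300 ≤ 2^9 = 512, so n = 9.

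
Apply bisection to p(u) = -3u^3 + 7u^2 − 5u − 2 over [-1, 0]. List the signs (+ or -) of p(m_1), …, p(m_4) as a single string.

midpoint -0.5: p = 2.625 > 0 → [-0.5, 0]
midpoint -0.25: p = -0.265625 < 0 → [-0.5, -0.25]
midpoint -0.375: p = 1.017578 > 0 → [-0.375, -0.25]
midpoint -0.3125: p = 0.3376 > 0 → [-0.3125, -0.25]

+-++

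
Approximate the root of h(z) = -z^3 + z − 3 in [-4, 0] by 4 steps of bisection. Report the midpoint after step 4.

midpoint -2: h = 3 > 0 → [-2, 0]
midpoint -1: h = -3 < 0 → [-2, -1]
midpoint -1.5: h = -1.125 < 0 → [-2, -1.5]
midpoint -1.75: h = 0.6094 > 0 → [-1.75, -1.5]

-1.75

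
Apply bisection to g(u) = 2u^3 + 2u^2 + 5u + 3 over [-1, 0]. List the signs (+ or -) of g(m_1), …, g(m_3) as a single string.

m = -0.5, g(m) = 0.75 (+); new bracket [-1, -0.5]
m = -0.75, g(m) = -0.46875 (−); new bracket [-0.75, -0.5]
m = -0.625, g(m) = 0.167969 (+); new bracket [-0.75, -0.625]

+-+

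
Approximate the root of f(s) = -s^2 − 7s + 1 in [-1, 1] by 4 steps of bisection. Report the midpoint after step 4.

midpoint 0: f = 1 > 0 → [0, 1]
midpoint 0.5: f = -2.75 < 0 → [0, 0.5]
midpoint 0.25: f = -0.8125 < 0 → [0, 0.25]
midpoint 0.125: f = 0.1094 > 0 → [0.125, 0.25]

0.125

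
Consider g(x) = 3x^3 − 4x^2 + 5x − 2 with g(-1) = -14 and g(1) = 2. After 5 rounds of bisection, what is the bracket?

[0.5, 0.5625]

m = 0, g(m) = -2 (−); new bracket [0, 1]
m = 0.5, g(m) = -0.125 (−); new bracket [0.5, 1]
m = 0.75, g(m) = 0.765625 (+); new bracket [0.5, 0.75]
m = 0.625, g(m) = 0.2949 (+); new bracket [0.5, 0.625]
m = 0.5625, g(m) = 0.0808 (+); new bracket [0.5, 0.5625]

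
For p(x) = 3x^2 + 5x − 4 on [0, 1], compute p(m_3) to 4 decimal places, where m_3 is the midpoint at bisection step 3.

0.2969

x = 0.5 gives p = -0.75, negative; keep [0.5, 1]
x = 0.75 gives p = 1.4375, positive; keep [0.5, 0.75]
x = 0.625 gives p = 0.296875, positive; keep [0.5, 0.625]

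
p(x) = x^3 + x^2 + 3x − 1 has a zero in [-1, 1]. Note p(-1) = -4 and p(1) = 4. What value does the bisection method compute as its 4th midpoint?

0.375

x = 0 gives p = -1, negative; keep [0, 1]
x = 0.5 gives p = 0.875, positive; keep [0, 0.5]
x = 0.25 gives p = -0.171875, negative; keep [0.25, 0.5]
x = 0.375 gives p = 0.3184, positive; keep [0.25, 0.375]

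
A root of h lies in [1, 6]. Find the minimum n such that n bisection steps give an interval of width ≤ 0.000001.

23

Width after n steps is 5/2^n. Need 2^n ≥ 5/0.000001 = 5000000.
2^22 = 4194304 < 5000000 ≤ 2^23 = 8388608, so n = 23.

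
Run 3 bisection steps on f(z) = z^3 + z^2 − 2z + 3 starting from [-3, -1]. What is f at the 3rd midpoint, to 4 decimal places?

m = -2, f(m) = 3 (+); new bracket [-3, -2]
m = -2.5, f(m) = -1.375 (−); new bracket [-2.5, -2]
m = -2.25, f(m) = 1.171875 (+); new bracket [-2.5, -2.25]

1.1719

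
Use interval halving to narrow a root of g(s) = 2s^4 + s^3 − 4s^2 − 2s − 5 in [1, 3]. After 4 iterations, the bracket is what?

midpoint 2: g = 15 > 0 → [1, 2]
midpoint 1.5: g = -3.5 < 0 → [1.5, 2]
midpoint 1.75: g = 3.367188 > 0 → [1.5, 1.75]
midpoint 1.625: g = -0.5757 < 0 → [1.625, 1.75]

[1.625, 1.75]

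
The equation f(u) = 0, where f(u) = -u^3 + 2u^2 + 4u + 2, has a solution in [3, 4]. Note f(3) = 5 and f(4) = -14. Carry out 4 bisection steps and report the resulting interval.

m = 3.5, f(m) = -2.375 (−); new bracket [3, 3.5]
m = 3.25, f(m) = 1.796875 (+); new bracket [3.25, 3.5]
m = 3.375, f(m) = -0.162109 (−); new bracket [3.25, 3.375]
m = 3.3125, f(m) = 0.8484 (+); new bracket [3.3125, 3.375]

[3.3125, 3.375]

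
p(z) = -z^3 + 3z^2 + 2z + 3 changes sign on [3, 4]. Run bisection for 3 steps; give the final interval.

midpoint 3.5: p = 3.875 > 0 → [3.5, 4]
midpoint 3.75: p = -0.046875 < 0 → [3.5, 3.75]
midpoint 3.625: p = 2.037109 > 0 → [3.625, 3.75]

[3.625, 3.75]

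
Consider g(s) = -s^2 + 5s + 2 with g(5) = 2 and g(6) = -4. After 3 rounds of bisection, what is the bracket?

[5.25, 5.375]

s = 5.5 gives g = -0.75, negative; keep [5, 5.5]
s = 5.25 gives g = 0.6875, positive; keep [5.25, 5.5]
s = 5.375 gives g = -0.015625, negative; keep [5.25, 5.375]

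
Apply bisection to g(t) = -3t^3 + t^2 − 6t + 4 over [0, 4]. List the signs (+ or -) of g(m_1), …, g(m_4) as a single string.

m = 2, g(m) = -28 (−); new bracket [0, 2]
m = 1, g(m) = -4 (−); new bracket [0, 1]
m = 0.5, g(m) = 0.875 (+); new bracket [0.5, 1]
m = 0.75, g(m) = -1.2031 (−); new bracket [0.5, 0.75]

--+-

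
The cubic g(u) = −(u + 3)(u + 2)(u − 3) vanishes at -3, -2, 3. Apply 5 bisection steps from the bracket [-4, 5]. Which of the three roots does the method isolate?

midpoint 0.5: g = 21.875 > 0 → [0.5, 5]
midpoint 2.75: g = 6.828125 > 0 → [2.75, 5]
midpoint 3.875: g = -35.341797 < 0 → [2.75, 3.875]
midpoint 3.3125: g = -10.4797 < 0 → [2.75, 3.3125]
midpoint 3.03125: g = -0.9483 < 0 → [2.75, 3.03125]

3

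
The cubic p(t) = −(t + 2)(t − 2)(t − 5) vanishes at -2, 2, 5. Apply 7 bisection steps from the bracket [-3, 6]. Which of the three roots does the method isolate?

t = 1.5 gives p = -6.125, negative; keep [-3, 1.5]
t = -0.75 gives p = -19.765625, negative; keep [-3, -0.75]
t = -1.875 gives p = -3.330078, negative; keep [-3, -1.875]
t = -2.4375 gives p = 14.4392, positive; keep [-2.4375, -1.875]
t = -2.15625 gives p = 4.6474, positive; keep [-2.15625, -1.875]
t = -2.015625 gives p = 0.4402, positive; keep [-2.015625, -1.875]
t = -1.9453125 gives p = -1.4985, negative; keep [-2.015625, -1.9453125]

-2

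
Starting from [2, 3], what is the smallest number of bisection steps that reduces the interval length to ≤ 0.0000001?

Width after n steps is 1/2^n. Need 2^n ≥ 1/0.0000001 = 10000000.
2^23 = 8388608 < 10000000 ≤ 2^24 = 16777216, so n = 24.

24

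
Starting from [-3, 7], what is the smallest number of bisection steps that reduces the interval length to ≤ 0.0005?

15

Width after n steps is 10/2^n. Need 2^n ≥ 10/0.0005 = 20000.
2^14 = 16384 < 20000 ≤ 2^15 = 32768, so n = 15.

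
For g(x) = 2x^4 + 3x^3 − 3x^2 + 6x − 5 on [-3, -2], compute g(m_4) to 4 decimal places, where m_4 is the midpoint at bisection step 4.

g(-2.5) = -7.5 < 0, so the root lies in [-3, -2.5]
g(-2.75) = 7.804688 > 0, so the root lies in [-2.75, -2.5]
g(-2.625) = -0.724121 < 0, so the root lies in [-2.75, -2.625]
g(-2.6875) = 3.3079 > 0, so the root lies in [-2.6875, -2.625]

3.3079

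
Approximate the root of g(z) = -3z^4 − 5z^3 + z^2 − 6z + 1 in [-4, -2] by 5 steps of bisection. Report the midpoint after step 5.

-2.1875

g(-3) = -80 < 0, so the root lies in [-3, -2]
g(-2.5) = -16.8125 < 0, so the root lies in [-2.5, -2]
g(-2.25) = -0.371094 < 0, so the root lies in [-2.25, -2]
g(-2.125) = 5.0715 > 0, so the root lies in [-2.25, -2.125]
g(-2.1875) = 2.5546 > 0, so the root lies in [-2.25, -2.1875]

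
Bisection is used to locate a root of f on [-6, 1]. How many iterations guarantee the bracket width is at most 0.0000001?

27

Width after n steps is 7/2^n. Need 2^n ≥ 7/0.0000001 = 70000000.
2^26 = 67108864 < 70000000 ≤ 2^27 = 134217728, so n = 27.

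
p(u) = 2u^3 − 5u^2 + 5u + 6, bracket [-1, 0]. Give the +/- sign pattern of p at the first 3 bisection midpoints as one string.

midpoint -0.5: p = 2 > 0 → [-1, -0.5]
midpoint -0.75: p = -1.40625 < 0 → [-0.75, -0.5]
midpoint -0.625: p = 0.433594 > 0 → [-0.75, -0.625]

+-+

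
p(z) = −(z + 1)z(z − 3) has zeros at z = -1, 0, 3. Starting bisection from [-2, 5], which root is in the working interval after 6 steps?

p(1.5) = 5.625 > 0, so the root lies in [1.5, 5]
p(3.25) = -3.453125 < 0, so the root lies in [1.5, 3.25]
p(2.375) = 5.009766 > 0, so the root lies in [2.375, 3.25]
p(2.8125) = 2.0105 > 0, so the root lies in [2.8125, 3.25]
p(3.03125) = -0.3819 < 0, so the root lies in [2.8125, 3.03125]
p(2.921875) = 0.8953 > 0, so the root lies in [2.921875, 3.03125]

3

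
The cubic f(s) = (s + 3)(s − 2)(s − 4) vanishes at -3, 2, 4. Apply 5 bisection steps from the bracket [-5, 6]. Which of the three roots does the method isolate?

s = 0.5 gives f = 18.375, positive; keep [-5, 0.5]
s = -2.25 gives f = 19.921875, positive; keep [-5, -2.25]
s = -3.625 gives f = -26.806641, negative; keep [-3.625, -2.25]
s = -2.9375 gives f = 2.1409, positive; keep [-3.625, -2.9375]
s = -3.28125 gives f = -10.8152, negative; keep [-3.28125, -2.9375]

-3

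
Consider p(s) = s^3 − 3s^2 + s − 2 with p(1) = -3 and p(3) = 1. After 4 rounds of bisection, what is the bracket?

midpoint 2: p = -4 < 0 → [2, 3]
midpoint 2.5: p = -2.625 < 0 → [2.5, 3]
midpoint 2.75: p = -1.140625 < 0 → [2.75, 3]
midpoint 2.875: p = -0.1582 < 0 → [2.875, 3]

[2.875, 3]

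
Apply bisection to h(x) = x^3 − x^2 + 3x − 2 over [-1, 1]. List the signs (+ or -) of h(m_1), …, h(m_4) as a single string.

--+-

h(0) = -2 < 0, so the root lies in [0, 1]
h(0.5) = -0.625 < 0, so the root lies in [0.5, 1]
h(0.75) = 0.109375 > 0, so the root lies in [0.5, 0.75]
h(0.625) = -0.2715 < 0, so the root lies in [0.625, 0.75]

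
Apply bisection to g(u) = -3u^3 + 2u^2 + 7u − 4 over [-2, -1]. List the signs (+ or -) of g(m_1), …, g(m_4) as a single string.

+---

g(-1.5) = 0.125 > 0, so the root lies in [-1.5, -1]
g(-1.25) = -3.765625 < 0, so the root lies in [-1.5, -1.25]
g(-1.375) = -2.044922 < 0, so the root lies in [-1.5, -1.375]
g(-1.4375) = -1.0183 < 0, so the root lies in [-1.5, -1.4375]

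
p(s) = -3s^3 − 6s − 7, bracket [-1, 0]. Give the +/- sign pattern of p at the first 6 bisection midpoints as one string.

--+--+

s = -0.5 gives p = -3.625, negative; keep [-1, -0.5]
s = -0.75 gives p = -1.234375, negative; keep [-1, -0.75]
s = -0.875 gives p = 0.259766, positive; keep [-0.875, -0.75]
s = -0.8125 gives p = -0.5159, negative; keep [-0.875, -0.8125]
s = -0.84375 gives p = -0.1355, negative; keep [-0.875, -0.84375]
s = -0.859375 gives p = 0.0603, positive; keep [-0.859375, -0.84375]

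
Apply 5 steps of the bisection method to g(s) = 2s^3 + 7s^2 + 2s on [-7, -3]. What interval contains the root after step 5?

[-3.25, -3.125]

m = -5, g(m) = -85 (−); new bracket [-5, -3]
m = -4, g(m) = -24 (−); new bracket [-4, -3]
m = -3.5, g(m) = -7 (−); new bracket [-3.5, -3]
m = -3.25, g(m) = -1.2188 (−); new bracket [-3.25, -3]
m = -3.125, g(m) = 1.0742 (+); new bracket [-3.25, -3.125]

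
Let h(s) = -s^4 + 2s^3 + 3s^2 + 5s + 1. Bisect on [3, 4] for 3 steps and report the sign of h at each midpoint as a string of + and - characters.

-+-

s = 3.5 gives h = -9.0625, negative; keep [3, 3.5]
s = 3.25 gives h = 6.027344, positive; keep [3.25, 3.5]
s = 3.375 gives h = -0.812744, negative; keep [3.25, 3.375]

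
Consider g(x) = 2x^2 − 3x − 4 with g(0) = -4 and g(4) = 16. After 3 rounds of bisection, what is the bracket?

midpoint 2: g = -2 < 0 → [2, 4]
midpoint 3: g = 5 > 0 → [2, 3]
midpoint 2.5: g = 1 > 0 → [2, 2.5]

[2, 2.5]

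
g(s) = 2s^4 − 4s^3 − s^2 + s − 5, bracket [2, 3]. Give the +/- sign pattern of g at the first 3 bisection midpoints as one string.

midpoint 2.5: g = 6.875 > 0 → [2, 2.5]
midpoint 2.25: g = -2.117188 < 0 → [2.25, 2.5]
midpoint 2.375: g = 1.781738 > 0 → [2.25, 2.375]

+-+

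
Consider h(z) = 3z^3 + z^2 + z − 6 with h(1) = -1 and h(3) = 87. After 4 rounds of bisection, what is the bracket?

midpoint 2: h = 24 > 0 → [1, 2]
midpoint 1.5: h = 7.875 > 0 → [1, 1.5]
midpoint 1.25: h = 2.671875 > 0 → [1, 1.25]
midpoint 1.125: h = 0.6621 > 0 → [1, 1.125]

[1, 1.125]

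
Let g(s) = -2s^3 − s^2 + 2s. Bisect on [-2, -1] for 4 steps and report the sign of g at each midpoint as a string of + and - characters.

+-++

midpoint -1.5: g = 1.5 > 0 → [-1.5, -1]
midpoint -1.25: g = -0.15625 < 0 → [-1.5, -1.25]
midpoint -1.375: g = 0.558594 > 0 → [-1.375, -1.25]
midpoint -1.3125: g = 0.1743 > 0 → [-1.3125, -1.25]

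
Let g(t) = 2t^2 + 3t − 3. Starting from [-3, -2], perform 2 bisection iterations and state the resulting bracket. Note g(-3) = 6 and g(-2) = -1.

[-2.25, -2]

t = -2.5 gives g = 2, positive; keep [-2.5, -2]
t = -2.25 gives g = 0.375, positive; keep [-2.25, -2]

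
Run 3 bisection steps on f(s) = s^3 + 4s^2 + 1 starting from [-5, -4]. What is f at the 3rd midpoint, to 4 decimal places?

-1.1270

m = -4.5, f(m) = -9.125 (−); new bracket [-4.5, -4]
m = -4.25, f(m) = -3.515625 (−); new bracket [-4.25, -4]
m = -4.125, f(m) = -1.126953 (−); new bracket [-4.125, -4]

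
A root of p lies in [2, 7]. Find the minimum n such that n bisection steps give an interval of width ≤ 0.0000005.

24

Width after n steps is 5/2^n. Need 2^n ≥ 5/0.0000005 = 10000000.
2^23 = 8388608 < 10000000 ≤ 2^24 = 16777216, so n = 24.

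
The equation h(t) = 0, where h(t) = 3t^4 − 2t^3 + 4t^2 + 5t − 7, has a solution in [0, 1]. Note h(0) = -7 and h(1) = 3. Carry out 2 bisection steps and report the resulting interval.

[0.75, 1]

h(0.5) = -3.5625 < 0, so the root lies in [0.5, 1]
h(0.75) = -0.894531 < 0, so the root lies in [0.75, 1]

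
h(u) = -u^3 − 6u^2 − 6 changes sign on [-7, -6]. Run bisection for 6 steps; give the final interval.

[-6.171875, -6.15625]

m = -6.5, h(m) = 15.125 (+); new bracket [-6.5, -6]
m = -6.25, h(m) = 3.765625 (+); new bracket [-6.25, -6]
m = -6.125, h(m) = -1.310547 (−); new bracket [-6.25, -6.125]
m = -6.1875, h(m) = 1.1785 (+); new bracket [-6.1875, -6.125]
m = -6.15625, h(m) = -0.0782 (−); new bracket [-6.1875, -6.15625]
m = -6.171875, h(m) = 0.5471 (+); new bracket [-6.171875, -6.15625]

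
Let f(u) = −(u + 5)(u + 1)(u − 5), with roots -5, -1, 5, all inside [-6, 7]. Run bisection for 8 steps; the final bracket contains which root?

5

midpoint 0.5: f = 37.125 > 0 → [0.5, 7]
midpoint 3.75: f = 51.953125 > 0 → [3.75, 7]
midpoint 5.375: f = -24.802734 < 0 → [3.75, 5.375]
midpoint 4.5625: f = 23.2712 > 0 → [4.5625, 5.375]
midpoint 4.96875: f = 1.8594 > 0 → [4.96875, 5.375]
midpoint 5.171875: f = -10.7902 < 0 → [4.96875, 5.171875]
midpoint 5.0703125: f = -4.2982 < 0 → [4.96875, 5.0703125]
midpoint 5.01953125: f = -1.178 < 0 → [4.96875, 5.01953125]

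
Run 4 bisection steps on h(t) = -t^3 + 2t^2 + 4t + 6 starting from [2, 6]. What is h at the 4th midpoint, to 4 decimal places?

-3.6094

t = 4 gives h = -10, negative; keep [2, 4]
t = 3 gives h = 9, positive; keep [3, 4]
t = 3.5 gives h = 1.625, positive; keep [3.5, 4]
t = 3.75 gives h = -3.6094, negative; keep [3.5, 3.75]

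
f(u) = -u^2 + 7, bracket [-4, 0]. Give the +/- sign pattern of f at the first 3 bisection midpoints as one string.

midpoint -2: f = 3 > 0 → [-4, -2]
midpoint -3: f = -2 < 0 → [-3, -2]
midpoint -2.5: f = 0.75 > 0 → [-3, -2.5]

+-+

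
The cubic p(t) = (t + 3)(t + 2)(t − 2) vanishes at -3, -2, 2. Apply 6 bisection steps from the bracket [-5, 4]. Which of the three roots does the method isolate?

2

m = -0.5, p(m) = -9.375 (−); new bracket [-0.5, 4]
m = 1.75, p(m) = -4.453125 (−); new bracket [1.75, 4]
m = 2.875, p(m) = 25.060547 (+); new bracket [1.75, 2.875]
m = 2.3125, p(m) = 7.1594 (+); new bracket [1.75, 2.3125]
m = 2.03125, p(m) = 0.6338 (+); new bracket [1.75, 2.03125]
m = 1.890625, p(m) = -2.0811 (−); new bracket [1.890625, 2.03125]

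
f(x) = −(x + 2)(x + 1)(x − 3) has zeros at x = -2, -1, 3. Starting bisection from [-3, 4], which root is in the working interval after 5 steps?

3

m = 0.5, f(m) = 9.375 (+); new bracket [0.5, 4]
m = 2.25, f(m) = 10.359375 (+); new bracket [2.25, 4]
m = 3.125, f(m) = -2.642578 (−); new bracket [2.25, 3.125]
m = 2.6875, f(m) = 5.4016 (+); new bracket [2.6875, 3.125]
m = 2.90625, f(m) = 1.7967 (+); new bracket [2.90625, 3.125]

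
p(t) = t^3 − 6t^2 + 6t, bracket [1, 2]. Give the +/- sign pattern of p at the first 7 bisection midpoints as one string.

-+---+-

m = 1.5, p(m) = -1.125 (−); new bracket [1, 1.5]
m = 1.25, p(m) = 0.078125 (+); new bracket [1.25, 1.5]
m = 1.375, p(m) = -0.494141 (−); new bracket [1.25, 1.375]
m = 1.3125, p(m) = -0.2 (−); new bracket [1.25, 1.3125]
m = 1.28125, p(m) = -0.0588 (−); new bracket [1.25, 1.28125]
m = 1.265625, p(m) = 0.0102 (+); new bracket [1.265625, 1.28125]
m = 1.2734375, p(m) = -0.0242 (−); new bracket [1.265625, 1.2734375]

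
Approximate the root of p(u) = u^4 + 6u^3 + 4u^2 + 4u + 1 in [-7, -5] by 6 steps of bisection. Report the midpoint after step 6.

m = -6, p(m) = 121 (+); new bracket [-6, -5]
m = -5.5, p(m) = 16.8125 (+); new bracket [-5.5, -5]
m = -5.25, p(m) = -18.277344 (−); new bracket [-5.5, -5.25]
m = -5.375, p(m) = -1.9919 (−); new bracket [-5.5, -5.375]
m = -5.4375, p(m) = 7.084 (+); new bracket [-5.4375, -5.375]
m = -5.40625, p(m) = 2.4659 (+); new bracket [-5.40625, -5.375]

-5.40625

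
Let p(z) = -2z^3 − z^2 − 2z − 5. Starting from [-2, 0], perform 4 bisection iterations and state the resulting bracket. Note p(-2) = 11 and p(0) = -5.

m = -1, p(m) = -2 (−); new bracket [-2, -1]
m = -1.5, p(m) = 2.5 (+); new bracket [-1.5, -1]
m = -1.25, p(m) = -0.15625 (−); new bracket [-1.5, -1.25]
m = -1.375, p(m) = 1.0586 (+); new bracket [-1.375, -1.25]

[-1.375, -1.25]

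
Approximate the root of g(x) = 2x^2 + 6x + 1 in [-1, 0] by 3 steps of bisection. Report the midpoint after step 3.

g(-0.5) = -1.5 < 0, so the root lies in [-0.5, 0]
g(-0.25) = -0.375 < 0, so the root lies in [-0.25, 0]
g(-0.125) = 0.28125 > 0, so the root lies in [-0.25, -0.125]

-0.125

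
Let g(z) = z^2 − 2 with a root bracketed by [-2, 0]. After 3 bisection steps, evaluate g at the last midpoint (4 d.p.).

m = -1, g(m) = -1 (−); new bracket [-2, -1]
m = -1.5, g(m) = 0.25 (+); new bracket [-1.5, -1]
m = -1.25, g(m) = -0.4375 (−); new bracket [-1.5, -1.25]

-0.4375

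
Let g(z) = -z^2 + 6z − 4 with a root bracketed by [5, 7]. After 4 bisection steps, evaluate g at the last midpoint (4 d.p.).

z = 6 gives g = -4, negative; keep [5, 6]
z = 5.5 gives g = -1.25, negative; keep [5, 5.5]
z = 5.25 gives g = -0.0625, negative; keep [5, 5.25]
z = 5.125 gives g = 0.4844, positive; keep [5.125, 5.25]

0.4844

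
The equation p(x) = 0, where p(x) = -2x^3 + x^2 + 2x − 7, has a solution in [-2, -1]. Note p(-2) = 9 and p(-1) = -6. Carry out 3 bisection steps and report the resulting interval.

[-1.625, -1.5]

p(-1.5) = -1 < 0, so the root lies in [-2, -1.5]
p(-1.75) = 3.28125 > 0, so the root lies in [-1.75, -1.5]
p(-1.625) = 0.972656 > 0, so the root lies in [-1.625, -1.5]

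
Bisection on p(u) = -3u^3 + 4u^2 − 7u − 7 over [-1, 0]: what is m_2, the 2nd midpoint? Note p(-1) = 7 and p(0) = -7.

-0.75

u = -0.5 gives p = -2.125, negative; keep [-1, -0.5]
u = -0.75 gives p = 1.765625, positive; keep [-0.75, -0.5]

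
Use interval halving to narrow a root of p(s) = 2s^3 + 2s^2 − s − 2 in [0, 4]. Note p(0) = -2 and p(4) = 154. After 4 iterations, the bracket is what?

[0.75, 1]

midpoint 2: p = 20 > 0 → [0, 2]
midpoint 1: p = 1 > 0 → [0, 1]
midpoint 0.5: p = -1.75 < 0 → [0.5, 1]
midpoint 0.75: p = -0.7812 < 0 → [0.75, 1]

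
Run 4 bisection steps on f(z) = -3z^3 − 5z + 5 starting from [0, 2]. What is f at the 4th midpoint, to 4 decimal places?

midpoint 1: f = -3 < 0 → [0, 1]
midpoint 0.5: f = 2.125 > 0 → [0.5, 1]
midpoint 0.75: f = -0.015625 < 0 → [0.5, 0.75]
midpoint 0.625: f = 1.1426 > 0 → [0.625, 0.75]

1.1426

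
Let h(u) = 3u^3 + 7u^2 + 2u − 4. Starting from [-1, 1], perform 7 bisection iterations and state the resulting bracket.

h(0) = -4 < 0, so the root lies in [0, 1]
h(0.5) = -0.875 < 0, so the root lies in [0.5, 1]
h(0.75) = 2.703125 > 0, so the root lies in [0.5, 0.75]
h(0.625) = 0.7168 > 0, so the root lies in [0.5, 0.625]
h(0.5625) = -0.1262 < 0, so the root lies in [0.5625, 0.625]
h(0.59375) = 0.2832 > 0, so the root lies in [0.5625, 0.59375]
h(0.578125) = 0.0755 > 0, so the root lies in [0.5625, 0.578125]

[0.5625, 0.578125]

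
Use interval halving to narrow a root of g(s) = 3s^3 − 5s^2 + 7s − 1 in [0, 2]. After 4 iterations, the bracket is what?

[0.125, 0.25]

midpoint 1: g = 4 > 0 → [0, 1]
midpoint 0.5: g = 1.625 > 0 → [0, 0.5]
midpoint 0.25: g = 0.484375 > 0 → [0, 0.25]
midpoint 0.125: g = -0.1973 < 0 → [0.125, 0.25]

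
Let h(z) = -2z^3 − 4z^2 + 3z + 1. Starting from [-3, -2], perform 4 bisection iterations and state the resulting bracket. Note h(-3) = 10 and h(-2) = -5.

z = -2.5 gives h = -0.25, negative; keep [-3, -2.5]
z = -2.75 gives h = 4.09375, positive; keep [-2.75, -2.5]
z = -2.625 gives h = 1.738281, positive; keep [-2.625, -2.5]
z = -2.5625 gives h = 0.6997, positive; keep [-2.5625, -2.5]

[-2.5625, -2.5]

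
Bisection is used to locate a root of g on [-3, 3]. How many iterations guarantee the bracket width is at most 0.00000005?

Width after n steps is 6/2^n. Need 2^n ≥ 6/0.00000005 = 120000000.
2^26 = 67108864 < 120000000 ≤ 2^27 = 134217728, so n = 27.

27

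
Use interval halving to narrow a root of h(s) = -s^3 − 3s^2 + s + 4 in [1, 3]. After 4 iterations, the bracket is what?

m = 2, h(m) = -14 (−); new bracket [1, 2]
m = 1.5, h(m) = -4.625 (−); new bracket [1, 1.5]
m = 1.25, h(m) = -1.390625 (−); new bracket [1, 1.25]
m = 1.125, h(m) = -0.0957 (−); new bracket [1, 1.125]

[1, 1.125]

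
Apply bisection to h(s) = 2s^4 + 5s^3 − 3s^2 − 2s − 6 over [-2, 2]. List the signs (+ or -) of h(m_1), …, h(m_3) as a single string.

--+

h(0) = -6 < 0, so the root lies in [0, 2]
h(1) = -4 < 0, so the root lies in [1, 2]
h(1.5) = 11.25 > 0, so the root lies in [1, 1.5]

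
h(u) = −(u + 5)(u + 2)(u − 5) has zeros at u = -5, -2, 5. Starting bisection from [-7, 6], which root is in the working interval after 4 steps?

h(-0.5) = 37.125 > 0, so the root lies in [-0.5, 6]
h(2.75) = 82.828125 > 0, so the root lies in [2.75, 6]
h(4.375) = 37.353516 > 0, so the root lies in [4.375, 6]
h(5.1875) = -13.7292 < 0, so the root lies in [4.375, 5.1875]

5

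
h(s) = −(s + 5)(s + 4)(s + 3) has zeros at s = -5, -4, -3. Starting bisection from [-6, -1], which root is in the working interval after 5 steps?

midpoint -3.5: h = 0.375 > 0 → [-3.5, -1]
midpoint -2.25: h = -3.609375 < 0 → [-3.5, -2.25]
midpoint -2.875: h = -0.298828 < 0 → [-3.5, -2.875]
midpoint -3.1875: h = 0.2761 > 0 → [-3.1875, -2.875]
midpoint -3.03125: h = 0.0596 > 0 → [-3.03125, -2.875]

-3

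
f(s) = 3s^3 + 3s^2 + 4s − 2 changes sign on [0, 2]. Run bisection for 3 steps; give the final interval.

f(1) = 8 > 0, so the root lies in [0, 1]
f(0.5) = 1.125 > 0, so the root lies in [0, 0.5]
f(0.25) = -0.765625 < 0, so the root lies in [0.25, 0.5]

[0.25, 0.5]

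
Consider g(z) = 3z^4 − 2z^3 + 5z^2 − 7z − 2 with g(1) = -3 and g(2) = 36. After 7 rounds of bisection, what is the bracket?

[1.21875, 1.2265625]

midpoint 1.5: g = 7.1875 > 0 → [1, 1.5]
midpoint 1.25: g = 0.480469 > 0 → [1, 1.25]
midpoint 1.125: g = -1.589111 < 0 → [1.125, 1.25]
midpoint 1.1875: g = -0.6452 < 0 → [1.1875, 1.25]
midpoint 1.21875: g = -0.1062 < 0 → [1.21875, 1.25]
midpoint 1.234375: g = 0.181 > 0 → [1.21875, 1.234375]
midpoint 1.2265625: g = 0.0359 > 0 → [1.21875, 1.2265625]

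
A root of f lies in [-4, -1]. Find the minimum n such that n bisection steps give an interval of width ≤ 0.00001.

Width after n steps is 3/2^n. Need 2^n ≥ 3/0.00001 = 300000.
2^18 = 262144 < 300000 ≤ 2^19 = 524288, so n = 19.

19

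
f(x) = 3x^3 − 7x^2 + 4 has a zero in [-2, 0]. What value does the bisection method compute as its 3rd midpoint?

x = -1 gives f = -6, negative; keep [-1, 0]
x = -0.5 gives f = 1.875, positive; keep [-1, -0.5]
x = -0.75 gives f = -1.203125, negative; keep [-0.75, -0.5]

-0.75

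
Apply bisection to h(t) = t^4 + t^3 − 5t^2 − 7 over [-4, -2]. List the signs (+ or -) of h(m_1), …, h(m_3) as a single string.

+--

midpoint -3: h = 2 > 0 → [-3, -2]
midpoint -2.5: h = -14.8125 < 0 → [-3, -2.5]
midpoint -2.75: h = -8.417969 < 0 → [-3, -2.75]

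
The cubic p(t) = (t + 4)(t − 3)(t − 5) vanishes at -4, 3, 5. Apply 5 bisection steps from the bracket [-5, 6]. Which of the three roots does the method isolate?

p(0.5) = 50.625 > 0, so the root lies in [-5, 0.5]
p(-2.25) = 66.609375 > 0, so the root lies in [-5, -2.25]
p(-3.625) = 21.427734 > 0, so the root lies in [-5, -3.625]
p(-4.3125) = -21.2805 < 0, so the root lies in [-4.3125, -3.625]
p(-3.96875) = 1.9532 > 0, so the root lies in [-4.3125, -3.96875]

-4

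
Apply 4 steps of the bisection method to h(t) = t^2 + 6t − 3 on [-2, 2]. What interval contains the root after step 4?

midpoint 0: h = -3 < 0 → [0, 2]
midpoint 1: h = 4 > 0 → [0, 1]
midpoint 0.5: h = 0.25 > 0 → [0, 0.5]
midpoint 0.25: h = -1.4375 < 0 → [0.25, 0.5]

[0.25, 0.5]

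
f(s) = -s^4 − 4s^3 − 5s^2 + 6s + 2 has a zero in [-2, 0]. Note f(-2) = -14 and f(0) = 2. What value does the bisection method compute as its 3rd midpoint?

m = -1, f(m) = -6 (−); new bracket [-1, 0]
m = -0.5, f(m) = -1.8125 (−); new bracket [-0.5, 0]
m = -0.25, f(m) = 0.246094 (+); new bracket [-0.5, -0.25]

-0.25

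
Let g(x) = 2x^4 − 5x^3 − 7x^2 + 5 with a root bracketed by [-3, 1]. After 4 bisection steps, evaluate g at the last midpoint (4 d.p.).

-0.4141

x = -1 gives g = 5, positive; keep [-1, 1]
x = 0 gives g = 5, positive; keep [0, 1]
x = 0.5 gives g = 2.75, positive; keep [0.5, 1]
x = 0.75 gives g = -0.4141, negative; keep [0.5, 0.75]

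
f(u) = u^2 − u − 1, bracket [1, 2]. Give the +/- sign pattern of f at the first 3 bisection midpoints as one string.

midpoint 1.5: f = -0.25 < 0 → [1.5, 2]
midpoint 1.75: f = 0.3125 > 0 → [1.5, 1.75]
midpoint 1.625: f = 0.015625 > 0 → [1.5, 1.625]

-++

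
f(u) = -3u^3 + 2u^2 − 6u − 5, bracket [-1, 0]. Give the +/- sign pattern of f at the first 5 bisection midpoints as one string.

-++--

f(-0.5) = -1.125 < 0, so the root lies in [-1, -0.5]
f(-0.75) = 1.890625 > 0, so the root lies in [-0.75, -0.5]
f(-0.625) = 0.263672 > 0, so the root lies in [-0.625, -0.5]
f(-0.5625) = -0.4583 < 0, so the root lies in [-0.625, -0.5625]
f(-0.59375) = -0.1045 < 0, so the root lies in [-0.625, -0.59375]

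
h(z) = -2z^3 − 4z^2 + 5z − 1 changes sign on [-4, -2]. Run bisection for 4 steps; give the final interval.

midpoint -3: h = 2 > 0 → [-3, -2]
midpoint -2.5: h = -7.25 < 0 → [-3, -2.5]
midpoint -2.75: h = -3.40625 < 0 → [-3, -2.75]
midpoint -2.875: h = -0.9102 < 0 → [-3, -2.875]

[-3, -2.875]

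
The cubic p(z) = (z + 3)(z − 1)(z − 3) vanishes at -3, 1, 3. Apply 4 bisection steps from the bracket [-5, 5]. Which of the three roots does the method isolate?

-3

z = 0 gives p = 9, positive; keep [-5, 0]
z = -2.5 gives p = 9.625, positive; keep [-5, -2.5]
z = -3.75 gives p = -24.046875, negative; keep [-3.75, -2.5]
z = -3.125 gives p = -3.1582, negative; keep [-3.125, -2.5]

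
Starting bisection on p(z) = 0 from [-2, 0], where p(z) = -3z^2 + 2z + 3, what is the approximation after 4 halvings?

midpoint -1: p = -2 < 0 → [-1, 0]
midpoint -0.5: p = 1.25 > 0 → [-1, -0.5]
midpoint -0.75: p = -0.1875 < 0 → [-0.75, -0.5]
midpoint -0.625: p = 0.5781 > 0 → [-0.75, -0.625]

-0.625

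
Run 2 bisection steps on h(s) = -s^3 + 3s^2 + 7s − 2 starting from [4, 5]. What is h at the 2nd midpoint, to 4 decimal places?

5.1719

h(4.5) = -0.875 < 0, so the root lies in [4, 4.5]
h(4.25) = 5.171875 > 0, so the root lies in [4.25, 4.5]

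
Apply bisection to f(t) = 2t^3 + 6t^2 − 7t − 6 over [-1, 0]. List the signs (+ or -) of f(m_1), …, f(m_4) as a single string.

f(-0.5) = -1.25 < 0, so the root lies in [-1, -0.5]
f(-0.75) = 1.78125 > 0, so the root lies in [-0.75, -0.5]
f(-0.625) = 0.230469 > 0, so the root lies in [-0.625, -0.5]
f(-0.5625) = -0.52 < 0, so the root lies in [-0.625, -0.5625]

-++-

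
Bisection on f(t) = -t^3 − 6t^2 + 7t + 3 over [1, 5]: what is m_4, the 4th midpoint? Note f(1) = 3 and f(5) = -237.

midpoint 3: f = -57 < 0 → [1, 3]
midpoint 2: f = -15 < 0 → [1, 2]
midpoint 1.5: f = -3.375 < 0 → [1, 1.5]
midpoint 1.25: f = 0.4219 > 0 → [1.25, 1.5]

1.25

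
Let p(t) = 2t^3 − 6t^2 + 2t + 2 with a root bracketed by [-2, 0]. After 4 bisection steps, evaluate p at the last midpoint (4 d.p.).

0.3008

t = -1 gives p = -8, negative; keep [-1, 0]
t = -0.5 gives p = -0.75, negative; keep [-0.5, 0]
t = -0.25 gives p = 1.09375, positive; keep [-0.5, -0.25]
t = -0.375 gives p = 0.3008, positive; keep [-0.5, -0.375]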